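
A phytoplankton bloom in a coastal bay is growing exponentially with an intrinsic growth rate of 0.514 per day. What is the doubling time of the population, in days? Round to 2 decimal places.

Doubling time t_d = ln(2)/r = 0.6931/0.514 = 1.3485.

1.35 days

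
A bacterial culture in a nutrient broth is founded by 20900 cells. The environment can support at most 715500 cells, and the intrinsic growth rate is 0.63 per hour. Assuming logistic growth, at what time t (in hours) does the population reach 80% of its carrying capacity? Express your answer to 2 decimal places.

7.76 hours

A = (K − N₀)/N₀ = (715500 − 20900)/20900 = 33.234.
Solve 715500/(1 + 33.234·e^(−0.63t)) = 572400: 1 + 33.234·e^(−0.63t) = 1.25, so e^(−0.63t) = 0.00752232.
−0.63·t = ln(0.00752232) = -4.8899, so t = 4.8899/0.63 = 7.7617.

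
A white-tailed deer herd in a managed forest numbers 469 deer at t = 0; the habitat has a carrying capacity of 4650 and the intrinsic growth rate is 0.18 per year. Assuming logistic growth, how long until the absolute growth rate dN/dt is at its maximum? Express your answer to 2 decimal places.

12.15 years

Logistic growth is fastest at N = K/2 = 2325.
A = (K − N₀)/N₀ = 8.9147. Set K/(1 + A·e^(−rt)) = K/2 → A·e^(−rt) = 1.
e^(−0.18t) = 1/8.9147 = 0.112174, so t = ln(8.9147)/0.18 = 2.1877/0.18 = 12.154.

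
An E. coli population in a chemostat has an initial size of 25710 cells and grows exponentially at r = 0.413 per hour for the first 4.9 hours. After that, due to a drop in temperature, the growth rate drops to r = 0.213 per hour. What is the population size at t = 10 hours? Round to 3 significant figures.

Phase 1: N(4.9) = 25710·e^(0.413×4.9) = 25710·e^2.024 = 194529.
Phase 2 runs for 10 − 4.9 = 5.1 hours at r = 0.213.
N(10) = 194529·e^(0.213×5.1) = 194529·e^1.086 = 576445.

576000 cells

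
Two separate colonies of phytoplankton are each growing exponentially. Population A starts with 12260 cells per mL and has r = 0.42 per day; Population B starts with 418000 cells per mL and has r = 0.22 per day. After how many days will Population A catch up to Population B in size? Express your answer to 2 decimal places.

Set 12260·e^(0.42t) = 418000·e^(0.22t).
e^((0.42 − 0.22)t) = 418000/12260 → e^(0.2·t) = 34.095.
0.2·t = ln(34.095) = 3.5291, so t = 3.5291/0.2 = 17.646.

17.65 days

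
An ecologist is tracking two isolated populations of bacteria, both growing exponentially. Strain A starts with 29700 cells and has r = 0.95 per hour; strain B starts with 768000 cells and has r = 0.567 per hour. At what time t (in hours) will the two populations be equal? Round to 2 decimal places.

Set 29700·e^(0.95t) = 768000·e^(0.567t).
e^((0.95 − 0.567)t) = 768000/29700 → e^(0.383·t) = 25.859.
0.383·t = ln(25.859) = 3.2526, so t = 3.2526/0.383 = 8.4925.

8.49 hours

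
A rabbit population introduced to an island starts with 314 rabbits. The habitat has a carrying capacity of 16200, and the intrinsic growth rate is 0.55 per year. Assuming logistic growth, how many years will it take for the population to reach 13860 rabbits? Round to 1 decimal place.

10.4 years

A = (K − N₀)/N₀ = (16200 − 314)/314 = 50.592.
Solve 16200/(1 + 50.592·e^(−0.55t)) = 13860: 1 + 50.592·e^(−0.55t) = 1.1688, so e^(−0.55t) = 0.00333709.
−0.55·t = ln(0.00333709) = -5.7027, so t = 5.7027/0.55 = 10.368.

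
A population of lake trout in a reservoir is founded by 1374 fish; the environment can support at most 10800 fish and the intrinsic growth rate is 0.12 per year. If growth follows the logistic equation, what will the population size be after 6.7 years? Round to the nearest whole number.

2653 fish

A = (K − N₀)/N₀ = (10800 − 1374)/1374 = 6.8603.
N(t) = K/(1 + A·e^(−rt)) = 10800/(1 + 6.8603×e^(−0.12×6.7)).
e^(−0.804) = 0.44754; denominator = 1 + 6.8603×0.44754 = 4.0702.
N = 10800/4.0702 = 2653.43.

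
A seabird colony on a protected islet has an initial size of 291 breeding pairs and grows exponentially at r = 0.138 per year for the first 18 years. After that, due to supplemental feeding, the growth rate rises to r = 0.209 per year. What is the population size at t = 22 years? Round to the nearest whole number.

8049 breeding pairs

Phase 1: N(18) = 291·e^(0.138×18) = 291·e^2.484 = 3488.84.
Phase 2 runs for 22 − 18 = 4 years at r = 0.209.
N(22) = 3488.84·e^(0.209×4) = 3488.84·e^0.836 = 8049.16.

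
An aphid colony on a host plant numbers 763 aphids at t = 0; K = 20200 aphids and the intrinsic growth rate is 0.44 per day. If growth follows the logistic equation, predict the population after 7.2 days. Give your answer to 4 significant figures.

9748 aphids

A = (K − N₀)/N₀ = (20200 − 763)/763 = 25.474.
N(t) = K/(1 + A·e^(−rt)) = 20200/(1 + 25.474×e^(−0.44×7.2)).
e^(−3.168) = 0.042088; denominator = 1 + 25.474×0.042088 = 2.0722.
N = 20200/2.0722 = 9748.28.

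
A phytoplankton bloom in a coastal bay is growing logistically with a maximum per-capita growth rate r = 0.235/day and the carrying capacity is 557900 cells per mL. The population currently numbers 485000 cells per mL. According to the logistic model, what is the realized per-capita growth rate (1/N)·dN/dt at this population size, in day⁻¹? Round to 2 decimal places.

0.03 per day

(1/N)·dN/dt = r(1 − N/K) = 0.235 × (1 − 485000/557900).
= 0.235 × 0.13067 = 0.030707.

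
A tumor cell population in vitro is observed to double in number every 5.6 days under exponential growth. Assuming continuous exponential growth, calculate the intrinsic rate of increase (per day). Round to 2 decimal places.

r = ln(2)/t_d = 0.6931/5.6 = 0.12378.

0.12 per day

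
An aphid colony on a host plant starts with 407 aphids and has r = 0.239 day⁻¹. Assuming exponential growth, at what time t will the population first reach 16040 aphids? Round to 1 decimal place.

Set N₀·e^(rt) = 16040: e^(0.239·t) = 16040/407 = 39.41.
0.239·t = ln(39.41) = 3.674, so t = 3.674/0.239 = 15.373.

15.4 days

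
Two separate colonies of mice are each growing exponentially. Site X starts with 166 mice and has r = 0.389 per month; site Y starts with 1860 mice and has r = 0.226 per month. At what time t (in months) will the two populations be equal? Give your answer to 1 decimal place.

14.8 months

Set 166·e^(0.389t) = 1860·e^(0.226t).
e^((0.389 − 0.226)t) = 1860/166 → e^(0.163·t) = 11.205.
0.163·t = ln(11.205) = 2.4163, so t = 2.4163/0.163 = 14.824.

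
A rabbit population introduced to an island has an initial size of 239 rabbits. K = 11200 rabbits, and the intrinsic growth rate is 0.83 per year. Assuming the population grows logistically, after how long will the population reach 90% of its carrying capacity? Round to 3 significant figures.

7.26 years

A = (K − N₀)/N₀ = (11200 − 239)/239 = 45.862.
Solve 11200/(1 + 45.862·e^(−0.83t)) = 10080: 1 + 45.862·e^(−0.83t) = 1.1111, so e^(−0.83t) = 0.00242273.
−0.83·t = ln(0.00242273) = -6.0229, so t = 6.0229/0.83 = 7.2565.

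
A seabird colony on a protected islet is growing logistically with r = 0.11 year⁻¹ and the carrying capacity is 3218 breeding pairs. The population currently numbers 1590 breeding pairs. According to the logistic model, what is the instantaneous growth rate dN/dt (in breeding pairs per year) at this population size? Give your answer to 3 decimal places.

88.483 breeding pairs per year

dN/dt = rN(1 − N/K) = 0.11 × 1590 × (1 − 1590/3218).
1 − 1590/3218 = 0.5059; dN/dt = 0.11 × 1590 × 0.5059 = 88.483.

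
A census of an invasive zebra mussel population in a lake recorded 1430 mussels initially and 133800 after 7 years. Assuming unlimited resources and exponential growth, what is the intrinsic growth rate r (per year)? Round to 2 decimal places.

0.65 per year

From N(t) = N₀·e^(rt): e^(r·7) = 133800/1430 = 93.566.
r·7 = ln(93.566) = 4.5387, so r = 4.5387/7 = 0.64838.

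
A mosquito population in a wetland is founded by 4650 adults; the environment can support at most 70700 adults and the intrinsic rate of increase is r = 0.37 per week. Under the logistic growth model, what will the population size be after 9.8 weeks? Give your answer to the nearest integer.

51301 adults

A = (K − N₀)/N₀ = (70700 − 4650)/4650 = 14.204.
N(t) = K/(1 + A·e^(−rt)) = 70700/(1 + 14.204×e^(−0.37×9.8)).
e^(−3.626) = 0.026622; denominator = 1 + 14.204×0.026622 = 1.3782.
N = 70700/1.3782 = 51300.5.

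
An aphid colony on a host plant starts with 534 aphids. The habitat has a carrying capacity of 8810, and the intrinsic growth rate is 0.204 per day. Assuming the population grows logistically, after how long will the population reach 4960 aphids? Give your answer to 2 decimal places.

A = (K − N₀)/N₀ = (8810 − 534)/534 = 15.498.
Solve 8810/(1 + 15.498·e^(−0.204t)) = 4960: 1 + 15.498·e^(−0.204t) = 1.7762, so e^(−0.204t) = 0.0500841.
−0.204·t = ln(0.0500841) = -2.9941, so t = 2.9941/0.204 = 14.677.

14.68 days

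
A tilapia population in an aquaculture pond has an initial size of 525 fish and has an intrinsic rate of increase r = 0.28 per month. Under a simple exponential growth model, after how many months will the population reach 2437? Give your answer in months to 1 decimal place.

5.5 months

Set N₀·e^(rt) = 2437: e^(0.28·t) = 2437/525 = 4.6419.
0.28·t = ln(4.6419) = 1.5351, so t = 1.5351/0.28 = 5.4826.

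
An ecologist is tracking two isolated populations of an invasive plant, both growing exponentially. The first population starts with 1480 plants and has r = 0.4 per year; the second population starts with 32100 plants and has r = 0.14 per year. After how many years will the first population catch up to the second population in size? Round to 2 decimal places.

Set 1480·e^(0.4t) = 32100·e^(0.14t).
e^((0.4 − 0.14)t) = 32100/1480 → e^(0.26·t) = 21.689.
0.26·t = ln(21.689) = 3.0768, so t = 3.0768/0.26 = 11.834.

11.83 years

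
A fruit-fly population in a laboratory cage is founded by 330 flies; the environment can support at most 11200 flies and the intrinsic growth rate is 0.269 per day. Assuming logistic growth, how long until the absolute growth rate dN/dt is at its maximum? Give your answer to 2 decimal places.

12.99 days

Logistic growth is fastest at N = K/2 = 5600.
A = (K − N₀)/N₀ = 32.939. Set K/(1 + A·e^(−rt)) = K/2 → A·e^(−rt) = 1.
e^(−0.269t) = 1/32.939 = 0.0303588, so t = ln(32.939)/0.269 = 3.4947/0.269 = 12.991.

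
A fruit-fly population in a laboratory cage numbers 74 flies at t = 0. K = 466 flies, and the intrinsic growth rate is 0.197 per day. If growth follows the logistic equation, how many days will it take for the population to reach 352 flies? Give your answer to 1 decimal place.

A = (K − N₀)/N₀ = (466 − 74)/74 = 5.2973.
Solve 466/(1 + 5.2973·e^(−0.197t)) = 352: 1 + 5.2973·e^(−0.197t) = 1.3239, so e^(−0.197t) = 0.0611375.
−0.197·t = ln(0.0611375) = -2.7946, so t = 2.7946/0.197 = 14.186.

14.2 days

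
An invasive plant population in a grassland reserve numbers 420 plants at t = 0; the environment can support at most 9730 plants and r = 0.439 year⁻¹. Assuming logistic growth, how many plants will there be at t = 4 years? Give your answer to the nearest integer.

2015 plants

A = (K − N₀)/N₀ = (9730 − 420)/420 = 22.167.
N(t) = K/(1 + A·e^(−rt)) = 9730/(1 + 22.167×e^(−0.439×4)).
e^(−1.756) = 0.17273; denominator = 1 + 22.167×0.17273 = 4.8289.
N = 9730/4.8289 = 2014.93.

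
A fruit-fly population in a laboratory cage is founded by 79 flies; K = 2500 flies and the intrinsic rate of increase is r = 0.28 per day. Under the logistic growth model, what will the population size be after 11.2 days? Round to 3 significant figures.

1070 flies

A = (K − N₀)/N₀ = (2500 − 79)/79 = 30.646.
N(t) = K/(1 + A·e^(−rt)) = 2500/(1 + 30.646×e^(−0.28×11.2)).
e^(−3.136) = 0.043456; denominator = 1 + 30.646×0.043456 = 2.3317.
N = 2500/2.3317 = 1072.16.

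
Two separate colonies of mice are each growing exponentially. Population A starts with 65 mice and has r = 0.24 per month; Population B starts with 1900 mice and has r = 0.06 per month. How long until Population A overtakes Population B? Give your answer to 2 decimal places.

Set 65·e^(0.24t) = 1900·e^(0.06t).
e^((0.24 − 0.06)t) = 1900/65 → e^(0.18·t) = 29.231.
0.18·t = ln(29.231) = 3.3752, so t = 3.3752/0.18 = 18.751.

18.75 months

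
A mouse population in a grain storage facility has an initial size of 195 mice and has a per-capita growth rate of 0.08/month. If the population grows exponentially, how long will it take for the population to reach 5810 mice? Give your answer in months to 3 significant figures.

Set N₀·e^(rt) = 5810: e^(0.08·t) = 5810/195 = 29.795.
0.08·t = ln(29.795) = 3.3943, so t = 3.3943/0.08 = 42.429.

42.4 months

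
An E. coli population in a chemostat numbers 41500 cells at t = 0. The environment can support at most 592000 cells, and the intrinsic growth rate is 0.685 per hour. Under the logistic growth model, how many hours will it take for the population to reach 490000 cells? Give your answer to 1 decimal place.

A = (K − N₀)/N₀ = (592000 − 41500)/41500 = 13.265.
Solve 592000/(1 + 13.265·e^(−0.685t)) = 490000: 1 + 13.265·e^(−0.685t) = 1.2082, so e^(−0.685t) = 0.0156926.
−0.685·t = ln(0.0156926) = -4.1546, so t = 4.1546/0.685 = 6.0651.

6.1 hours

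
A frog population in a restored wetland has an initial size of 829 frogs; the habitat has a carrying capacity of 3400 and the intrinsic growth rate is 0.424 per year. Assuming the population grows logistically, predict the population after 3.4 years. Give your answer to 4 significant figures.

A = (K − N₀)/N₀ = (3400 − 829)/829 = 3.1013.
N(t) = K/(1 + A·e^(−rt)) = 3400/(1 + 3.1013×e^(−0.424×3.4)).
e^(−1.442) = 0.23655; denominator = 1 + 3.1013×0.23655 = 1.7336.
N = 3400/1.7336 = 1961.22.

1961 frogs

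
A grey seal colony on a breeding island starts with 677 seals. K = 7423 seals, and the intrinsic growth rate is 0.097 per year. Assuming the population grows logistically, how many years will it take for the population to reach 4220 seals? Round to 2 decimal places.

A = (K − N₀)/N₀ = (7423 − 677)/677 = 9.9645.
Solve 7423/(1 + 9.9645·e^(−0.097t)) = 4220: 1 + 9.9645·e^(−0.097t) = 1.759, so e^(−0.097t) = 0.0761705.
−0.097·t = ln(0.0761705) = -2.5748, so t = 2.5748/0.097 = 26.544.

26.54 years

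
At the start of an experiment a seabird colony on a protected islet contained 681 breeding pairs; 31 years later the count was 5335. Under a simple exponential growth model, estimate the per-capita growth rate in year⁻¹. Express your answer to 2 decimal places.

From N(t) = N₀·e^(rt): e^(r·31) = 5335/681 = 7.8341.
r·31 = ln(7.8341) = 2.0585, so r = 2.0585/31 = 0.066403.

0.07 per year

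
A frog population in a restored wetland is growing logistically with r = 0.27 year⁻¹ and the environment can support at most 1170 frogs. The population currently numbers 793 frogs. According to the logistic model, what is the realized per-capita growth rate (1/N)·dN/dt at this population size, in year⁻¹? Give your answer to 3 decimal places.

(1/N)·dN/dt = r(1 − N/K) = 0.27 × (1 − 793/1170).
= 0.27 × 0.32222 = 0.087.

0.087 per year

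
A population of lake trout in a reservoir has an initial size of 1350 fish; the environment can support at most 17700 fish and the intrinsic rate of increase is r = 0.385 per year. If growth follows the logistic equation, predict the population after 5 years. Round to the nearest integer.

6397 fish

A = (K − N₀)/N₀ = (17700 − 1350)/1350 = 12.111.
N(t) = K/(1 + A·e^(−rt)) = 17700/(1 + 12.111×e^(−0.385×5)).
e^(−1.925) = 0.14588; denominator = 1 + 12.111×0.14588 = 2.7667.
N = 17700/2.7667 = 6397.47.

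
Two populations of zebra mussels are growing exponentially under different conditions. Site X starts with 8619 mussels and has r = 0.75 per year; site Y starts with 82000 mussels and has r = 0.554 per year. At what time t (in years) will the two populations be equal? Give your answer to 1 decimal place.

11.5 years

Set 8619·e^(0.75t) = 82000·e^(0.554t).
e^((0.75 − 0.554)t) = 82000/8619 → e^(0.196·t) = 9.5139.
0.196·t = ln(9.5139) = 2.2528, so t = 2.2528/0.196 = 11.494.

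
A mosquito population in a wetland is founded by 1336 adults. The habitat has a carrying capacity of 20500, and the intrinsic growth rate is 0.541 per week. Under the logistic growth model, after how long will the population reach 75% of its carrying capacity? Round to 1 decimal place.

7.0 weeks

A = (K − N₀)/N₀ = (20500 − 1336)/1336 = 14.344.
Solve 20500/(1 + 14.344·e^(−0.541t)) = 15375: 1 + 14.344·e^(−0.541t) = 1.3333, so e^(−0.541t) = 0.023238.
−0.541·t = ln(0.023238) = -3.762, so t = 3.762/0.541 = 6.9537.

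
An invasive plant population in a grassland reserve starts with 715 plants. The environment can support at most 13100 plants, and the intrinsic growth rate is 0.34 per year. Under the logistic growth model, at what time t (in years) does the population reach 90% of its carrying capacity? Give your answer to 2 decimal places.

A = (K − N₀)/N₀ = (13100 − 715)/715 = 17.322.
Solve 13100/(1 + 17.322·e^(−0.34t)) = 11790: 1 + 17.322·e^(−0.34t) = 1.1111, so e^(−0.34t) = 0.00641457.
−0.34·t = ln(0.00641457) = -5.0492, so t = 5.0492/0.34 = 14.851.

14.85 years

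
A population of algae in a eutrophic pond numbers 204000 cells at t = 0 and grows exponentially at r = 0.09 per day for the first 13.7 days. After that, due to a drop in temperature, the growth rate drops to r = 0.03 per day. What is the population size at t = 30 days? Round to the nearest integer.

1141525 cells

Phase 1: N(13.7) = 204000·e^(0.09×13.7) = 204000·e^1.233 = 700028.
Phase 2 runs for 30 − 13.7 = 16.3 days at r = 0.03.
N(30) = 700028·e^(0.03×16.3) = 700028·e^0.489 = 1.141525×10^6.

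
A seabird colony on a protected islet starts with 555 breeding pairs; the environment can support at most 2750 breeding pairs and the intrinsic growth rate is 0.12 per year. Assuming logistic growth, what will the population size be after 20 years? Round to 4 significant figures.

A = (K − N₀)/N₀ = (2750 − 555)/555 = 3.955.
N(t) = K/(1 + A·e^(−rt)) = 2750/(1 + 3.955×e^(−0.12×20)).
e^(−2.4) = 0.090718; denominator = 1 + 3.955×0.090718 = 1.3588.
N = 2750/1.3588 = 2023.87.

2024 breeding pairs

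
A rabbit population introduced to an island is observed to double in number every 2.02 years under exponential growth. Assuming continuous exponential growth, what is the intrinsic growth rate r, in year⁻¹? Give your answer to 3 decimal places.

r = ln(2)/t_d = 0.6931/2.02 = 0.34314.

0.343 per year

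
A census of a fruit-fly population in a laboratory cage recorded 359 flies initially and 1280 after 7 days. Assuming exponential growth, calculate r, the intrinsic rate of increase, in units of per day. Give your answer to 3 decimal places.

From N(t) = N₀·e^(rt): e^(r·7) = 1280/359 = 3.5655.
r·7 = ln(3.5655) = 1.2713, so r = 1.2713/7 = 0.18161.

0.182 per day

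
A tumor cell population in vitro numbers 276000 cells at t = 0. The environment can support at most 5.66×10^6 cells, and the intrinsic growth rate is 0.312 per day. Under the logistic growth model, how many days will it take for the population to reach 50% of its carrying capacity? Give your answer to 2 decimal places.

A = (K − N₀)/N₀ = (5.66×10^6 − 276000)/276000 = 19.507.
Solve 5.66×10^6/(1 + 19.507·e^(−0.312t)) = 2.83×10^6: 1 + 19.507·e^(−0.312t) = 2, so e^(−0.312t) = 0.051263.
−0.312·t = ln(0.051263) = -2.9708, so t = 2.9708/0.312 = 9.5218.

9.52 days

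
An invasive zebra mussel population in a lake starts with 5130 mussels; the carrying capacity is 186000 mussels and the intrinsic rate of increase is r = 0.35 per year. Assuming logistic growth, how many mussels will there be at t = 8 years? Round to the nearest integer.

A = (K − N₀)/N₀ = (186000 − 5130)/5130 = 35.257.
N(t) = K/(1 + A·e^(−rt)) = 186000/(1 + 35.257×e^(−0.35×8)).
e^(−2.8) = 0.06081; denominator = 1 + 35.257×0.06081 = 3.144.
N = 186000/3.144 = 59160.3.

59160 mussels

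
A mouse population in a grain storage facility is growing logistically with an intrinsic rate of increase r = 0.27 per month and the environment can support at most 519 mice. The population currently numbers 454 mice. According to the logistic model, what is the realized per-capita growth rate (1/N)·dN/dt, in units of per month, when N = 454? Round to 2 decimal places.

0.03 per month

(1/N)·dN/dt = r(1 − N/K) = 0.27 × (1 − 454/519).
= 0.27 × 0.12524 = 0.033815.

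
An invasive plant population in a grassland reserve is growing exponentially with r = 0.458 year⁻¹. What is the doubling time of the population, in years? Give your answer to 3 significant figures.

1.51 years

Doubling time t_d = ln(2)/r = 0.6931/0.458 = 1.5134.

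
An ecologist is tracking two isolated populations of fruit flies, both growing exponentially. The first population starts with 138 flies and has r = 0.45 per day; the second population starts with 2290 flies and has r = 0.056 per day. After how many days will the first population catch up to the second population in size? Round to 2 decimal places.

Set 138·e^(0.45t) = 2290·e^(0.056t).
e^((0.45 − 0.056)t) = 2290/138 → e^(0.394·t) = 16.594.
0.394·t = ln(16.594) = 2.8091, so t = 2.8091/0.394 = 7.1296.

7.13 days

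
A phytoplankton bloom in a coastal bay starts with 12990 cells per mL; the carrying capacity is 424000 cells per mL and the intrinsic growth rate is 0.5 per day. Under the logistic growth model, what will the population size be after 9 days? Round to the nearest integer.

313727 cells per mL

A = (K − N₀)/N₀ = (424000 − 12990)/12990 = 31.64.
N(t) = K/(1 + A·e^(−rt)) = 424000/(1 + 31.64×e^(−0.5×9)).
e^(−4.5) = 0.011109; denominator = 1 + 31.64×0.011109 = 1.3515.
N = 424000/1.3515 = 313727.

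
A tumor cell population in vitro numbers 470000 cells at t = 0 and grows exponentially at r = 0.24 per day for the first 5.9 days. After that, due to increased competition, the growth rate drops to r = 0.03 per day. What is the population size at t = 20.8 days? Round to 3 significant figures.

3030000 cells

Phase 1: N(5.9) = 470000·e^(0.24×5.9) = 470000·e^1.416 = 1.936684×10^6.
Phase 2 runs for 20.8 − 5.9 = 14.9 days at r = 0.03.
N(20.8) = 1.936684×10^6·e^(0.03×14.9) = 1.936684×10^6·e^0.447 = 3.028227×10^6.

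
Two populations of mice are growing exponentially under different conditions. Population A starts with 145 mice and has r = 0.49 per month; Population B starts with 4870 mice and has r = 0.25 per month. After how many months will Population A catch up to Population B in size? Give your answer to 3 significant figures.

Set 145·e^(0.49t) = 4870·e^(0.25t).
e^((0.49 − 0.25)t) = 4870/145 → e^(0.24·t) = 33.586.
0.24·t = ln(33.586) = 3.5141, so t = 3.5141/0.24 = 14.642.

14.6 months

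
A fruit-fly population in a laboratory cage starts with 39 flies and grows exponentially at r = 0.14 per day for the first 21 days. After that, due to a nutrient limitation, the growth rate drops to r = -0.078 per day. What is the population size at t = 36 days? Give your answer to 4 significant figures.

229.0 flies

Phase 1: N(21) = 39·e^(0.14×21) = 39·e^2.94 = 737.718.
Phase 2 runs for 36 − 21 = 15 days at r = -0.078.
N(36) = 737.718·e^(-0.078×15) = 737.718·e^-1.17 = 228.963.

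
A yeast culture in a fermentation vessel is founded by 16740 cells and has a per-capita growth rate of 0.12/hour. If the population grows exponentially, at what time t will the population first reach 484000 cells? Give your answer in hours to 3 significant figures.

28.0 hours

Set N₀·e^(rt) = 484000: e^(0.12·t) = 484000/16740 = 28.913.
0.12·t = ln(28.913) = 3.3643, so t = 3.3643/0.12 = 28.036.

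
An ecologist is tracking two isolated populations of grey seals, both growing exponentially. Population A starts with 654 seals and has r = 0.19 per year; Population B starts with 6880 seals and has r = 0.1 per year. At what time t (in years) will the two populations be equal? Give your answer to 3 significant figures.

26.1 years

Set 654·e^(0.19t) = 6880·e^(0.1t).
e^((0.19 − 0.1)t) = 6880/654 → e^(0.09·t) = 10.52.
0.09·t = ln(10.52) = 2.3533, so t = 2.3533/0.09 = 26.147.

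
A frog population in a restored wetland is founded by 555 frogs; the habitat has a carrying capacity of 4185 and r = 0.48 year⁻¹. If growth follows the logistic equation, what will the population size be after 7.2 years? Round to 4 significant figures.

3469 frogs

A = (K − N₀)/N₀ = (4185 − 555)/555 = 6.5405.
N(t) = K/(1 + A·e^(−rt)) = 4185/(1 + 6.5405×e^(−0.48×7.2)).
e^(−3.456) = 0.031556; denominator = 1 + 6.5405×0.031556 = 1.2064.
N = 4185/1.2064 = 3469.02.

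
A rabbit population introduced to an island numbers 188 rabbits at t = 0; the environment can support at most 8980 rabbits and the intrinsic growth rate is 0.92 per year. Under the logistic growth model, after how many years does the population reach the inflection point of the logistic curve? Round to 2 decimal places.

Logistic growth is fastest at N = K/2 = 4490.
A = (K − N₀)/N₀ = 46.766. Set K/(1 + A·e^(−rt)) = K/2 → A·e^(−rt) = 1.
e^(−0.92t) = 1/46.766 = 0.0213831, so t = ln(46.766)/0.92 = 3.8452/0.92 = 4.1795.

4.18 years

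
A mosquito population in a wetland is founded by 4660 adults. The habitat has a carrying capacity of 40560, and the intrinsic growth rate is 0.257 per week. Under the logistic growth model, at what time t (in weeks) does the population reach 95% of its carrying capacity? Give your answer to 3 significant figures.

19.4 weeks

A = (K − N₀)/N₀ = (40560 − 4660)/4660 = 7.7039.
Solve 40560/(1 + 7.7039·e^(−0.257t)) = 38532: 1 + 7.7039·e^(−0.257t) = 1.0526, so e^(−0.257t) = 0.00683184.
−0.257·t = ln(0.00683184) = -4.9862, so t = 4.9862/0.257 = 19.401.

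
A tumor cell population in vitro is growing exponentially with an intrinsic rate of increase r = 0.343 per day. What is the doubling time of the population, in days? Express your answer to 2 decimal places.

2.02 days

Doubling time t_d = ln(2)/r = 0.6931/0.343 = 2.0208.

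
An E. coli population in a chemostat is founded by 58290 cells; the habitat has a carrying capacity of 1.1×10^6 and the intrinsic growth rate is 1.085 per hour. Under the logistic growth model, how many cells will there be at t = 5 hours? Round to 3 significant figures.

A = (K − N₀)/N₀ = (1.1×10^6 − 58290)/58290 = 17.871.
N(t) = K/(1 + A·e^(−rt)) = 1.1×10^6/(1 + 17.871×e^(−1.085×5)).
e^(−5.425) = 0.0044051; denominator = 1 + 17.871×0.0044051 = 1.0787.
N = 1.1×10^6/1.0787 = 1.019724×10^6.

1020000 cells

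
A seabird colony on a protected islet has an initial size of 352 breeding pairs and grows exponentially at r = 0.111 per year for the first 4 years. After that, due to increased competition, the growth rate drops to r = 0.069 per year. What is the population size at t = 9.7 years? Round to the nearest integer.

Phase 1: N(4) = 352·e^(0.111×4) = 352·e^0.444 = 548.744.
Phase 2 runs for 9.7 − 4 = 5.7 years at r = 0.069.
N(9.7) = 548.744·e^(0.069×5.7) = 548.744·e^0.3933 = 813.163.

813 breeding pairs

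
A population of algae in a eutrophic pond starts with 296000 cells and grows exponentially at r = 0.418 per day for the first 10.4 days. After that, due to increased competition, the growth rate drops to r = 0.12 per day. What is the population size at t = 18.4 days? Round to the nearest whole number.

Phase 1: N(10.4) = 296000·e^(0.418×10.4) = 296000·e^4.347 = 2.28695×10^7.
Phase 2 runs for 18.4 − 10.4 = 8 days at r = 0.12.
N(18.4) = 2.28695×10^7·e^(0.12×8) = 2.28695×10^7·e^0.96 = 5.972819×10^7.

59728194 cells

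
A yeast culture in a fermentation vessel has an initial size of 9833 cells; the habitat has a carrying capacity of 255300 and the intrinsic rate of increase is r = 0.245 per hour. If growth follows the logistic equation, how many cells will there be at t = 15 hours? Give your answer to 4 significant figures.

156400 cells

A = (K − N₀)/N₀ = (255300 − 9833)/9833 = 24.964.
N(t) = K/(1 + A·e^(−rt)) = 255300/(1 + 24.964×e^(−0.245×15)).
e^(−3.675) = 0.025349; denominator = 1 + 24.964×0.025349 = 1.6328.
N = 255300/1.6328 = 156356.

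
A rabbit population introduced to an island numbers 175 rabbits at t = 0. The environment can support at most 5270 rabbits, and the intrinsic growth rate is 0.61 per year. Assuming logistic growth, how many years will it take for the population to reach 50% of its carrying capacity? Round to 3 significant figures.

A = (K − N₀)/N₀ = (5270 − 175)/175 = 29.114.
Solve 5270/(1 + 29.114·e^(−0.61t)) = 2635: 1 + 29.114·e^(−0.61t) = 2, so e^(−0.61t) = 0.0343474.
−0.61·t = ln(0.0343474) = -3.3712, so t = 3.3712/0.61 = 5.5266.

5.53 years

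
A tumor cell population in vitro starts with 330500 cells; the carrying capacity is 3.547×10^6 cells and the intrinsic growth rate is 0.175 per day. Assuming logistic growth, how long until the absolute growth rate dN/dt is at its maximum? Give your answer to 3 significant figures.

13.0 days

Logistic growth is fastest at N = K/2 = 1.7735×10^6.
A = (K − N₀)/N₀ = 9.7322. Set K/(1 + A·e^(−rt)) = K/2 → A·e^(−rt) = 1.
e^(−0.175t) = 1/9.7322 = 0.102751, so t = ln(9.7322)/0.175 = 2.2754/0.175 = 13.003.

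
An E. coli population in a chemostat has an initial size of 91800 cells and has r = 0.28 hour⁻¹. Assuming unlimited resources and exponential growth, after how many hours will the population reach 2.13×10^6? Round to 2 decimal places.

Set N₀·e^(rt) = 2.13×10^6: e^(0.28·t) = 2.13×10^6/91800 = 23.203.
0.28·t = ln(23.203) = 3.1443, so t = 3.1443/0.28 = 11.23.

11.23 hours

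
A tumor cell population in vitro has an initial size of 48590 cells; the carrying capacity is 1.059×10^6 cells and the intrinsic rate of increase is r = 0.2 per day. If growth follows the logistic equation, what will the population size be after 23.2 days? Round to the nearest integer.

A = (K − N₀)/N₀ = (1.059×10^6 − 48590)/48590 = 20.795.
N(t) = K/(1 + A·e^(−rt)) = 1.059×10^6/(1 + 20.795×e^(−0.2×23.2)).
e^(−4.64) = 0.0096577; denominator = 1 + 20.795×0.0096577 = 1.2008.
N = 1.059×10^6/1.2008 = 881891.

881891 cells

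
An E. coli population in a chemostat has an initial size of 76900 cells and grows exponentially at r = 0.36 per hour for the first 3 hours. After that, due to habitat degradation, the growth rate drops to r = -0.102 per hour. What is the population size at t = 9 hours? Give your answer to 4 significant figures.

122800 cells

Phase 1: N(3) = 76900·e^(0.36×3) = 76900·e^1.08 = 226446.
Phase 2 runs for 9 − 3 = 6 hours at r = -0.102.
N(9) = 226446·e^(-0.102×6) = 226446·e^-0.612 = 122794.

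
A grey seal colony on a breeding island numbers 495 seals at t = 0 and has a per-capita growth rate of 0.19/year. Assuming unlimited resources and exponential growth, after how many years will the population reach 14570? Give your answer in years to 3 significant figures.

17.8 years

Set N₀·e^(rt) = 14570: e^(0.19·t) = 14570/495 = 29.434.
0.19·t = ln(29.434) = 3.3822, so t = 3.3822/0.19 = 17.801.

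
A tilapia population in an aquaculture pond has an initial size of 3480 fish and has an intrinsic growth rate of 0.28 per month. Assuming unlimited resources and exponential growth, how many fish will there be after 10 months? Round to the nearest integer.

N(t) = N₀·e^(rt) = 3480 × e^(0.28×10) = 3480 × e^2.8.
e^2.8 ≈ 16.445, so N ≈ 3480 × 16.445 = 57227.4.

57227 fish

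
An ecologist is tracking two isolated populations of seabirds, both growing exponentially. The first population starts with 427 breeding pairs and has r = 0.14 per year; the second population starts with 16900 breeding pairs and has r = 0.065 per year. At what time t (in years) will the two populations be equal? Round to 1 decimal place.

49.0 years

Set 427·e^(0.14t) = 16900·e^(0.065t).
e^((0.14 − 0.065)t) = 16900/427 → e^(0.075·t) = 39.578.
0.075·t = ln(39.578) = 3.6783, so t = 3.6783/0.075 = 49.044.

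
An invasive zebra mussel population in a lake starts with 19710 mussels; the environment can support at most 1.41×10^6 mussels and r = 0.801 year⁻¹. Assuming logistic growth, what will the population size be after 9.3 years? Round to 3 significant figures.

A = (K − N₀)/N₀ = (1.41×10^6 − 19710)/19710 = 70.537.
N(t) = K/(1 + A·e^(−rt)) = 1.41×10^6/(1 + 70.537×e^(−0.801×9.3)).
e^(−7.449) = 0.00058185; denominator = 1 + 70.537×0.00058185 = 1.041.
N = 1.41×10^6/1.041 = 1.354412×10^6.

1350000 mussels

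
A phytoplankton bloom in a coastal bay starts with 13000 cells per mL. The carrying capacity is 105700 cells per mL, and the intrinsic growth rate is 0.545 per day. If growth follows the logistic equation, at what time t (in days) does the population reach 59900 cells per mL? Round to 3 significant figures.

4.10 days

A = (K − N₀)/N₀ = (105700 − 13000)/13000 = 7.1308.
Solve 105700/(1 + 7.1308·e^(−0.545t)) = 59900: 1 + 7.1308·e^(−0.545t) = 1.7646, so e^(−0.545t) = 0.107227.
−0.545·t = ln(0.107227) = -2.2328, so t = 2.2328/0.545 = 4.0969.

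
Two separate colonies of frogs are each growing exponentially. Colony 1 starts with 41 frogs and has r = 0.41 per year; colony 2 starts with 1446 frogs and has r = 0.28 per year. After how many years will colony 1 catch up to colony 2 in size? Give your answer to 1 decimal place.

27.4 years

Set 41·e^(0.41t) = 1446·e^(0.28t).
e^((0.41 − 0.28)t) = 1446/41 → e^(0.13·t) = 35.268.
0.13·t = ln(35.268) = 3.563, so t = 3.563/0.13 = 27.408.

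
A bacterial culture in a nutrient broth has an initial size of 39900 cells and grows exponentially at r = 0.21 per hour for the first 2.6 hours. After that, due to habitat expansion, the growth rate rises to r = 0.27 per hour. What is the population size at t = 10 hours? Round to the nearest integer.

Phase 1: N(2.6) = 39900·e^(0.21×2.6) = 39900·e^0.546 = 68880.7.
Phase 2 runs for 10 − 2.6 = 7.4 hours at r = 0.27.
N(10) = 68880.7·e^(0.27×7.4) = 68880.7·e^1.998 = 507947.

507947 cells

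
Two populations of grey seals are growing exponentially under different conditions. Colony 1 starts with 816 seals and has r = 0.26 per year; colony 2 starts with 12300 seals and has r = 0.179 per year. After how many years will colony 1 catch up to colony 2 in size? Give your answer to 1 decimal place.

Set 816·e^(0.26t) = 12300·e^(0.179t).
e^((0.26 − 0.179)t) = 12300/816 → e^(0.081·t) = 15.074.
0.081·t = ln(15.074) = 2.7129, so t = 2.7129/0.081 = 33.493.

33.5 years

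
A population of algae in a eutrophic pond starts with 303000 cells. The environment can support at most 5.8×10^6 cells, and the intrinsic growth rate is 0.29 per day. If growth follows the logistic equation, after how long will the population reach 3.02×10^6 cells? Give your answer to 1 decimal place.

10.3 days

A = (K − N₀)/N₀ = (5.8×10^6 − 303000)/303000 = 18.142.
Solve 5.8×10^6/(1 + 18.142·e^(−0.29t)) = 3.02×10^6: 1 + 18.142·e^(−0.29t) = 1.9205, so e^(−0.29t) = 0.0507405.
−0.29·t = ln(0.0507405) = -2.981, so t = 2.981/0.29 = 10.279.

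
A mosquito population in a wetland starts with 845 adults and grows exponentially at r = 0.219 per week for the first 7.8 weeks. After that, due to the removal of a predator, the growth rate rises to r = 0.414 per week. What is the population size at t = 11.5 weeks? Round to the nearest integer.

21576 adults

Phase 1: N(7.8) = 845·e^(0.219×7.8) = 845·e^1.708 = 4663.57.
Phase 2 runs for 11.5 − 7.8 = 3.7 weeks at r = 0.414.
N(11.5) = 4663.57·e^(0.414×3.7) = 4663.57·e^1.532 = 21576.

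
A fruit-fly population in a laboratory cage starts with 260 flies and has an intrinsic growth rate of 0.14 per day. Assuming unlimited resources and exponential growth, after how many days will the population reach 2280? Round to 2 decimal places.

Set N₀·e^(rt) = 2280: e^(0.14·t) = 2280/260 = 8.7692.
0.14·t = ln(8.7692) = 2.1712, so t = 2.1712/0.14 = 15.509.

15.51 days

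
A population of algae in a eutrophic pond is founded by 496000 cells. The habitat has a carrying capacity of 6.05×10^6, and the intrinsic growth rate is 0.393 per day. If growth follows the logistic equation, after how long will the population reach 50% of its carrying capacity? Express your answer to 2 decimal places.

6.15 days

A = (K − N₀)/N₀ = (6.05×10^6 − 496000)/496000 = 11.198.
Solve 6.05×10^6/(1 + 11.198·e^(−0.393t)) = 3.025×10^6: 1 + 11.198·e^(−0.393t) = 2, so e^(−0.393t) = 0.089305.
−0.393·t = ln(0.089305) = -2.4157, so t = 2.4157/0.393 = 6.1468.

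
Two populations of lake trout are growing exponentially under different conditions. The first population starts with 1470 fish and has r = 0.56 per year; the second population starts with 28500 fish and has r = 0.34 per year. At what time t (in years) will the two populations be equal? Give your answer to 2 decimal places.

13.48 years

Set 1470·e^(0.56t) = 28500·e^(0.34t).
e^((0.56 − 0.34)t) = 28500/1470 → e^(0.22·t) = 19.388.
0.22·t = ln(19.388) = 2.9646, so t = 2.9646/0.22 = 13.476.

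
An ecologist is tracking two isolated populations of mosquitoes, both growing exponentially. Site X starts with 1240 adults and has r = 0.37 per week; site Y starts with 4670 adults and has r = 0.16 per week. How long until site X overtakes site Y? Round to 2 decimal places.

Set 1240·e^(0.37t) = 4670·e^(0.16t).
e^((0.37 − 0.16)t) = 4670/1240 → e^(0.21·t) = 3.7661.
0.21·t = ln(3.7661) = 1.326, so t = 1.326/0.21 = 6.3145.

6.31 weeks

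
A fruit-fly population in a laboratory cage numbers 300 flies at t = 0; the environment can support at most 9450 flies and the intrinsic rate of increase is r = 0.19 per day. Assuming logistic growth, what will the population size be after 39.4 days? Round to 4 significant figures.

9291 flies

A = (K − N₀)/N₀ = (9450 − 300)/300 = 30.5.
N(t) = K/(1 + A·e^(−rt)) = 9450/(1 + 30.5×e^(−0.19×39.4)).
e^(−7.486) = 0.00056088; denominator = 1 + 30.5×0.00056088 = 1.0171.
N = 9450/1.0171 = 9291.06.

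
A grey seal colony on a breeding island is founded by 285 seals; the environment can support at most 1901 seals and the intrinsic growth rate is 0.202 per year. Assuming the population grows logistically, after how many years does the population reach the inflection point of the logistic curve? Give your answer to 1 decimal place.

8.6 years

Logistic growth is fastest at N = K/2 = 950.5.
A = (K − N₀)/N₀ = 5.6702. Set K/(1 + A·e^(−rt)) = K/2 → A·e^(−rt) = 1.
e^(−0.202t) = 1/5.6702 = 0.176361, so t = ln(5.6702)/0.202 = 1.7352/0.202 = 8.5902.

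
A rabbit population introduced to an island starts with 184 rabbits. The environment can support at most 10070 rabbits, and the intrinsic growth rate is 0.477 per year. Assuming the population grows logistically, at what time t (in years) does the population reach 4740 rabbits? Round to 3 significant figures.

8.11 years

A = (K − N₀)/N₀ = (10070 − 184)/184 = 53.728.
Solve 10070/(1 + 53.728·e^(−0.477t)) = 4740: 1 + 53.728·e^(−0.477t) = 2.1245, so e^(−0.477t) = 0.0209289.
−0.477·t = ln(0.0209289) = -3.8666, so t = 3.8666/0.477 = 8.1061.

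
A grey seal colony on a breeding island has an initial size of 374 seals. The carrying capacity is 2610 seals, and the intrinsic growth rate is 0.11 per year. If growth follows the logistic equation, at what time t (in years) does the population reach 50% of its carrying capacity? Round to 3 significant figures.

16.3 years

A = (K − N₀)/N₀ = (2610 − 374)/374 = 5.9786.
Solve 2610/(1 + 5.9786·e^(−0.11t)) = 1305: 1 + 5.9786·e^(−0.11t) = 2, so e^(−0.11t) = 0.167263.
−0.11·t = ln(0.167263) = -1.7882, so t = 1.7882/0.11 = 16.256.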